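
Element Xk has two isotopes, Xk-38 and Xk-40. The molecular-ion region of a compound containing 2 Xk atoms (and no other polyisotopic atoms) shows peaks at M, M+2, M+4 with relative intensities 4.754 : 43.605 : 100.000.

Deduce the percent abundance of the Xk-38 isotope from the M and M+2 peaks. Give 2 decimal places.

17.90%

If p is the fraction of Xk that is Xk-38, then I(M+2)/I(M) = [C(2,1)·p^1·(1−p)] / p^2 = 2·(1−p)/p = 43.605/4.754 = 9.1723
(1−p)/p = 9.1723/2 = 4.5861  ⇒  p = 1/(1 + 4.5861) = 0.1790
Xk-38: 17.90%, Xk-40: 82.10%.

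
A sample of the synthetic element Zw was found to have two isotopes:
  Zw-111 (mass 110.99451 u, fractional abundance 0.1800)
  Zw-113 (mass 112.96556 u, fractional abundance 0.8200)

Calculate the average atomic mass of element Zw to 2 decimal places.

Ar = Σ fᵢ·mᵢ = 0.1800 × 110.99451 + 0.8200 × 112.96556
= 19.979012 + 92.631759 = 112.610771 u

112.61 u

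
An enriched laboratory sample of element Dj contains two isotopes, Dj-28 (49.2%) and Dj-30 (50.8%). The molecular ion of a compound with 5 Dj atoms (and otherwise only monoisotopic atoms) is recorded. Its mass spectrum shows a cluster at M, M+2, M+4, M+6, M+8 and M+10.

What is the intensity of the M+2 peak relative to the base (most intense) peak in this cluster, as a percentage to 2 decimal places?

46.90%

Term probabilities: M 0.0288, M+2 0.1488, M+4 0.3073, M+6 0.3173, M+8 0.1638, M+10 0.0338. Base peak = M+6.
P(M+6) = C(5,3) × 0.492^2 × 0.508^3 = 10 × 0.242064 × 0.13109651 = 0.317337 (base)
P(M+2) = C(5,1) × 0.492^4 × 0.508^1 = 5 × 0.05859498 × 0.5080 = 0.148831
Relative intensity = 0.148831 / 0.317337 × 100 = 46.90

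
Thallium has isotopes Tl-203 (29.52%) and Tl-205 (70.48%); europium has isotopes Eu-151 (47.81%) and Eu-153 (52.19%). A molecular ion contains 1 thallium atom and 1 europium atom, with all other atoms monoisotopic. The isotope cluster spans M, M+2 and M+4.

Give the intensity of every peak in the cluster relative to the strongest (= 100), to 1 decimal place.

Thallium pattern (n=1): 0.2952 : 0.7048
Europium pattern (n=1): 0.4781 : 0.5219
Convolve the two distributions (both contribute in 2-u steps):
  M: 0.2952×0.4781 = 0.141135
  M+2: 0.2952×0.5219 + 0.7048×0.4781 = 0.491030
  M+4: 0.7048×0.5219 = 0.367835
Scale to base peak (0.491030) = 100: 28.7 : 100.0 : 74.9

28.7 : 100.0 : 74.9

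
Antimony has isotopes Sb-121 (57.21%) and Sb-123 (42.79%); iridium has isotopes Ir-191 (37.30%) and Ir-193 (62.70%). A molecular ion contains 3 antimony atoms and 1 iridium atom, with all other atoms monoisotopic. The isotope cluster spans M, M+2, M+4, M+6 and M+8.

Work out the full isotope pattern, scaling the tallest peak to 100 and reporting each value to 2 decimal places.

18.35 : 72.01 : 100.00 : 59.44 : 12.91

Antimony pattern (n=3): 0.18724742 : 0.42015297 : 0.3142518 : 0.07834781
Iridium pattern (n=1): 0.3730 : 0.6270
Convolve the two distributions (both contribute in 2-u steps):
  M: 0.18724742×0.3730 = 0.069843
  M+2: 0.18724742×0.6270 + 0.42015297×0.3730 = 0.274121
  M+4: 0.42015297×0.6270 + 0.3142518×0.3730 = 0.380652
  M+6: 0.3142518×0.6270 + 0.07834781×0.3730 = 0.226260
  M+8: 0.07834781×0.6270 = 0.049124
Scale to base peak (0.380652) = 100: 18.35 : 72.01 : 100.00 : 59.44 : 12.91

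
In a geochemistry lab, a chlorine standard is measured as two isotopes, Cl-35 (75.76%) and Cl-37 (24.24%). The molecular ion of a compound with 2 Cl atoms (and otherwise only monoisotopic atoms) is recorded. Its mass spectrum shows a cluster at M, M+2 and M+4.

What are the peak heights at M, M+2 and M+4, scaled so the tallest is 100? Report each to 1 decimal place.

100.0 : 64.0 : 10.2

Each Cl atom is independently Cl-35 (p = 0.7576) or Cl-37 (q = 0.2424); the cluster is the binomial expansion (p + q)^2.
P(M) = 0.7576^2 = 0.573958
P(M+2) = 2 × 0.7576^1 × 0.2424^1 = 0.367284
P(M+4) = 0.2424^2 = 0.058758
The M peak is largest (0.573958); scaling to 100 gives 100.0 : 64.0 : 10.2.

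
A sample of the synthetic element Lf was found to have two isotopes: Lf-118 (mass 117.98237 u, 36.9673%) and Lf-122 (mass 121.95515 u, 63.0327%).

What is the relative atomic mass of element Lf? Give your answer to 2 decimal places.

120.49 u

Ar = Σ fᵢ·mᵢ = 0.369673 × 117.98237 + 0.630327 × 121.95515
= 43.614897 + 76.871624 = 120.486521 u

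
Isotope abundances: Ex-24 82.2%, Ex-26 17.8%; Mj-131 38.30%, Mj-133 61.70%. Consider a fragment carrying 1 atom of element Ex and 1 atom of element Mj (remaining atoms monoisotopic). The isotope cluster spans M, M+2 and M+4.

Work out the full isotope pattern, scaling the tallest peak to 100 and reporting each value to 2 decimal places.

Element Ex pattern (n=1): 0.8220 : 0.1780
Element Mj pattern (n=1): 0.3830 : 0.6170
Convolve the two distributions (both contribute in 2-u steps):
  M: 0.8220×0.3830 = 0.314826
  M+2: 0.8220×0.6170 + 0.1780×0.3830 = 0.575348
  M+4: 0.1780×0.6170 = 0.109826
Scale to base peak (0.575348) = 100: 54.72 : 100.00 : 19.09

54.72 : 100.00 : 19.09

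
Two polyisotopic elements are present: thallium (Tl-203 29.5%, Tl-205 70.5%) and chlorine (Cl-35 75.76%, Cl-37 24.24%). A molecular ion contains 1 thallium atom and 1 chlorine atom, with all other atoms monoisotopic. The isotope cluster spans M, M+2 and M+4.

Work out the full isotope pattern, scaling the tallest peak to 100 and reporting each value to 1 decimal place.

36.9 : 100.0 : 28.2

Thallium pattern (n=1): 0.2950 : 0.7050
Chlorine pattern (n=1): 0.7576 : 0.2424
Convolve the two distributions (both contribute in 2-u steps):
  M: 0.2950×0.7576 = 0.223492
  M+2: 0.2950×0.2424 + 0.7050×0.7576 = 0.605616
  M+4: 0.7050×0.2424 = 0.170892
Scale to base peak (0.605616) = 100: 36.9 : 100.0 : 28.2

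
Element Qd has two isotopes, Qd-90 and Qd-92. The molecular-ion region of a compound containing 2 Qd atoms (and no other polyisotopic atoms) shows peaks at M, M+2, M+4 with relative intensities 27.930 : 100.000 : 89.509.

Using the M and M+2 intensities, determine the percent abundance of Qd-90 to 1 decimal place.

35.8%

Write p for the Qd-90 fraction. I(M+2)/I(M) = [C(2,1)·p^1·(1−p)] / p^2 = 2·(1−p)/p = 100.000/27.930 = 3.5804
(1−p)/p = 3.5804/2 = 1.7902  ⇒  p = 1/(1 + 1.7902) = 0.3584
Qd-90: 35.8%, Qd-92: 64.2%.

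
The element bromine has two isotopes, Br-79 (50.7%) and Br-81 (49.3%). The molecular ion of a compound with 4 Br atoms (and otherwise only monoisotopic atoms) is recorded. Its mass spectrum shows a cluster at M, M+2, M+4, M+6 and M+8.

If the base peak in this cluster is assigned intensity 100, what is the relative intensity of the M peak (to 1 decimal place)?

17.6

(0.507 + 0.493)^4 gives M 0.0661, M+2 0.2570, M+4 0.3749, M+6 0.2430, M+8 0.0591; the largest is M+4.
P(M+4) = C(4,2) × 0.507^2 × 0.493^2 = 6 × 0.257049 × 0.243049 = 0.374853 (base)
P(M) = C(4,0) × 0.507^4 × 0.493^0 = 1 × 0.06607419 × 1.0000 = 0.066074
Relative intensity = 0.066074 / 0.374853 × 100 = 17.6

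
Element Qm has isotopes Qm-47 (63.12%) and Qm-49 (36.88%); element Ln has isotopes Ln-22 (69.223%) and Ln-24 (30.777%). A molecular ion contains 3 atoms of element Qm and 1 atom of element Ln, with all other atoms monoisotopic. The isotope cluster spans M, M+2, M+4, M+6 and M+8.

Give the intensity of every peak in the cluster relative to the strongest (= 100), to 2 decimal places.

Element Qm pattern (n=3): 0.25147856 : 0.44080463 : 0.25755505 : 0.05016176
Element Ln pattern (n=1): 0.69223 : 0.30777
Convolve the two distributions (both contribute in 2-u steps):
  M: 0.25147856×0.69223 = 0.174081
  M+2: 0.25147856×0.30777 + 0.44080463×0.69223 = 0.382536
  M+4: 0.44080463×0.30777 + 0.25755505×0.69223 = 0.313954
  M+6: 0.25755505×0.30777 + 0.05016176×0.69223 = 0.113991
  M+8: 0.05016176×0.30777 = 0.015438
Scale to base peak (0.382536) = 100: 45.51 : 100.00 : 82.07 : 29.80 : 4.04

45.51 : 100.00 : 82.07 : 29.80 : 4.04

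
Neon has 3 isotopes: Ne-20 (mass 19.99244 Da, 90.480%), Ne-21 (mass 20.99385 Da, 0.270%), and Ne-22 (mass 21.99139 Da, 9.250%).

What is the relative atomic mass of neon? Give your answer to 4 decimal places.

20.1800 Da

Ar = Σ fᵢ·mᵢ = 0.90480 × 19.99244 + 0.00270 × 20.99385 + 0.09250 × 21.99139
= 18.089160 + 0.056683 + 2.034204 = 20.180047 Da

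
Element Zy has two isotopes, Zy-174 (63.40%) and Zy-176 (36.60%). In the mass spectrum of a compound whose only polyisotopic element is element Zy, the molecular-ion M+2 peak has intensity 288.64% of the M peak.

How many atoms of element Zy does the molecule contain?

5

The M+2/M ratio from n Zy atoms is n · q/p = n · 0.3660/0.6340.
n = 2.8864 × 0.6340/0.3660 = 5.00 ≈ 5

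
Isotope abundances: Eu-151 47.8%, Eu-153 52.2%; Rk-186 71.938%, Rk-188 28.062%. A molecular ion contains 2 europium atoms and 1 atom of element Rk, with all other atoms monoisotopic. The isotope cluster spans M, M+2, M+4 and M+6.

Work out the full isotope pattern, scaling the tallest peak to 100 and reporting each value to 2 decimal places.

Europium pattern (n=2): 0.228484 : 0.499032 : 0.272484
Element Rk pattern (n=1): 0.71938 : 0.28062
Convolve the two distributions (both contribute in 2-u steps):
  M: 0.228484×0.71938 = 0.164367
  M+2: 0.228484×0.28062 + 0.499032×0.71938 = 0.423111
  M+4: 0.499032×0.28062 + 0.272484×0.71938 = 0.336058
  M+6: 0.272484×0.28062 = 0.076464
Scale to base peak (0.423111) = 100: 38.85 : 100.00 : 79.43 : 18.07

38.85 : 100.00 : 79.43 : 18.07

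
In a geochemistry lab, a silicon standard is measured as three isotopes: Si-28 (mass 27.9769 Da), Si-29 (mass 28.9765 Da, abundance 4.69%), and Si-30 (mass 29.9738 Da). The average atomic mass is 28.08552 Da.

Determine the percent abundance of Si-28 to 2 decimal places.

92.22%

The remaining 95.31% is split between Si-28 (fraction x) and Si-30 (fraction 0.9531 − x).
Substituting: 27.9769x + 29.9738(0.9531 − x) = 26.72652215
(27.9769 − 29.9738)x = -1.84150663  ⇒  x = 0.92218, y = 0.03092
Si-28: 92.22%, Si-30: 3.09%.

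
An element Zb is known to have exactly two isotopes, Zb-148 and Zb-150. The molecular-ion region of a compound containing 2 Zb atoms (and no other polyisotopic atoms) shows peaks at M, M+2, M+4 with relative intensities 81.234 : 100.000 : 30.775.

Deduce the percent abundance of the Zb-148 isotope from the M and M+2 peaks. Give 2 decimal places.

If p is the fraction of Zb that is Zb-148, then I(M+2)/I(M) = [C(2,1)·p^1·(1−p)] / p^2 = 2·(1−p)/p = 100.000/81.234 = 1.2310
(1−p)/p = 1.2310/2 = 0.6155  ⇒  p = 1/(1 + 0.6155) = 0.6190
Zb-148: 61.90%, Zb-150: 38.10%.

61.90%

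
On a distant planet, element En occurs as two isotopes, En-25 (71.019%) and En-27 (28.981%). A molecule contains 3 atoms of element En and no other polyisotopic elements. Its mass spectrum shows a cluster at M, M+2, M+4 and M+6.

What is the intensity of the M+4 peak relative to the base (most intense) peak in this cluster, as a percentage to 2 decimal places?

(0.71019 + 0.28981)^3 gives M 0.3582, M+2 0.4385, M+4 0.1789, M+6 0.0243; the largest is M+2.
P(M+2) = C(3,1) × 0.71019^2 × 0.28981^1 = 3 × 0.50436984 × 0.28981 = 0.438514 (base)
P(M+4) = C(3,2) × 0.71019^1 × 0.28981^2 = 3 × 0.71019 × 0.08398984 = 0.178946
Relative intensity = 0.178946 / 0.438514 × 100 = 40.81

40.81%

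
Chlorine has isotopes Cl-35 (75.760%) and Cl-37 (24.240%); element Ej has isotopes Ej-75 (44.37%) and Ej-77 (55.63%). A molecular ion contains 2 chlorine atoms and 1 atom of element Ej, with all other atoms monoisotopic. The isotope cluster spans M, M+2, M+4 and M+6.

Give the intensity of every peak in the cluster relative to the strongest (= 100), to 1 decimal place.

Chlorine pattern (n=2): 0.57395776 : 0.36728448 : 0.05875776
Element Ej pattern (n=1): 0.4437 : 0.5563
Convolve the two distributions (both contribute in 2-u steps):
  M: 0.57395776×0.4437 = 0.254665
  M+2: 0.57395776×0.5563 + 0.36728448×0.4437 = 0.482257
  M+4: 0.36728448×0.5563 + 0.05875776×0.4437 = 0.230391
  M+6: 0.05875776×0.5563 = 0.032687
Scale to base peak (0.482257) = 100: 52.8 : 100.0 : 47.8 : 6.8

52.8 : 100.0 : 47.8 : 6.8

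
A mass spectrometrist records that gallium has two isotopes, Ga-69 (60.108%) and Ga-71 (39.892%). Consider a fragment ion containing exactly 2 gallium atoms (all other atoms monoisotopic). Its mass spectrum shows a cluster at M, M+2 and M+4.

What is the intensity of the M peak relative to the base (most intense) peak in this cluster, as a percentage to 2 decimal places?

Binomial terms of (0.60108 + 0.39892)^2: M 0.3613, M+2 0.4796, M+4 0.1591 → M+2 is the base peak.
P(M+2) = C(2,1) × 0.60108^1 × 0.39892^1 = 2 × 0.60108 × 0.39892 = 0.479566 (base)
P(M) = C(2,0) × 0.60108^2 × 0.39892^0 = 1 × 0.36129717 × 1.0000 = 0.361297
Relative intensity = 0.361297 / 0.479566 × 100 = 75.34

75.34%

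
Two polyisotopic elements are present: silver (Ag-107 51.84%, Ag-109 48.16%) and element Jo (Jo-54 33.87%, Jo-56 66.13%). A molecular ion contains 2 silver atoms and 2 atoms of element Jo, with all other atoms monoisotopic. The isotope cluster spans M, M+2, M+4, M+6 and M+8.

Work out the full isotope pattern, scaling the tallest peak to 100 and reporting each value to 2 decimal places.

8.38 : 48.30 : 100.00 : 87.62 : 27.58

Silver pattern (n=2): 0.26873856 : 0.49932288 : 0.23193856
Element Jo pattern (n=2): 0.11471769 : 0.44796462 : 0.43731769
Convolve the two distributions (both contribute in 2-u steps):
  M: 0.26873856×0.11471769 = 0.030829
  M+2: 0.26873856×0.44796462 + 0.49932288×0.11471769 = 0.177667
  M+4: 0.26873856×0.43731769 + 0.49932288×0.44796462 + 0.23193856×0.11471769 = 0.367811
  M+6: 0.49932288×0.43731769 + 0.23193856×0.44796462 = 0.322263
  M+8: 0.23193856×0.43731769 = 0.101431
Scale to base peak (0.367811) = 100: 8.38 : 48.30 : 100.00 : 87.62 : 27.58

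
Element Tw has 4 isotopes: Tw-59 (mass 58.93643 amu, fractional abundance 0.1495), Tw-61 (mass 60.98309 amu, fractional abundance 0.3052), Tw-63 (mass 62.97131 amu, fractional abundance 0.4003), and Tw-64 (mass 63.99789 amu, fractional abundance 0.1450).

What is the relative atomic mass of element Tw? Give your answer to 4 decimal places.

Average mass = Σ (abundance × isotope mass) = 0.1495 × 58.93643 + 0.3052 × 60.98309 + 0.4003 × 62.97131 + 0.1450 × 63.99789
= 8.810996 + 18.612039 + 25.207415 + 9.279694 = 61.910144 amu

61.9101 amu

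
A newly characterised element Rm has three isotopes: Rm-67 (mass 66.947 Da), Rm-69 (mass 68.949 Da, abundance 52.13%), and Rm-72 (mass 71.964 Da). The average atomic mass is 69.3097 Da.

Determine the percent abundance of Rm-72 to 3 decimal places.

The remaining 47.87% is split between Rm-67 (fraction x) and Rm-72 (fraction 0.4787 − x).
Substituting: 66.947x + 71.964(0.4787 − x) = 33.3665863
(66.947 − 71.964)x = -1.0825805  ⇒  x = 0.21578, y = 0.26292
Rm-67: 21.578%, Rm-72: 26.292%.

26.292%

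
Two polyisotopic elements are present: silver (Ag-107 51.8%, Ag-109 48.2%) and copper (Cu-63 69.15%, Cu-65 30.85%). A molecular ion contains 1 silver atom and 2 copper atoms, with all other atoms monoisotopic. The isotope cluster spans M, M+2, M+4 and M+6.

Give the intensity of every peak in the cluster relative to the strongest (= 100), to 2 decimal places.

Silver pattern (n=1): 0.5180 : 0.4820
Copper pattern (n=2): 0.47817225 : 0.4266555 : 0.09517225
Convolve the two distributions (both contribute in 2-u steps):
  M: 0.5180×0.47817225 = 0.247693
  M+2: 0.5180×0.4266555 + 0.4820×0.47817225 = 0.451487
  M+4: 0.5180×0.09517225 + 0.4820×0.4266555 = 0.254947
  M+6: 0.4820×0.09517225 = 0.045873
Scale to base peak (0.451487) = 100: 54.86 : 100.00 : 56.47 : 10.16

54.86 : 100.00 : 56.47 : 10.16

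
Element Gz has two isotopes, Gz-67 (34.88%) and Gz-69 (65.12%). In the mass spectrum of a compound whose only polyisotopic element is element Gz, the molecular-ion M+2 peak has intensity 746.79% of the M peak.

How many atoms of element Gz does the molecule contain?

The M+2/M ratio from n Gz atoms is n · q/p = n · 0.6512/0.3488.
n = 7.4679 × 0.3488/0.6512 = 4.00 ≈ 4

4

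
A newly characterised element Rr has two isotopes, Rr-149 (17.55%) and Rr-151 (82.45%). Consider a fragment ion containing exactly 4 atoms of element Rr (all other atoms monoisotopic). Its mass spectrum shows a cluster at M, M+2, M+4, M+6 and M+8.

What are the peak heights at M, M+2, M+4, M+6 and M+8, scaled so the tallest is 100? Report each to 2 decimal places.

0.21 : 3.86 : 27.18 : 85.14 : 100.00

Each Rr atom is independently Rr-149 (p = 0.1755) or Rr-151 (q = 0.8245); the cluster is the binomial expansion (p + q)^4.
P(M) = 0.1755^4 = 0.000949
P(M+2) = 4 × 0.1755^3 × 0.8245^1 = 0.017827
P(M+4) = 6 × 0.1755^2 × 0.8245^2 = 0.125628
P(M+6) = 4 × 0.1755^1 × 0.8245^3 = 0.393468
P(M+8) = 0.8245^4 = 0.462128
The M+8 peak is largest (0.462128); scaling to 100 gives 0.21 : 3.86 : 27.18 : 85.14 : 100.00.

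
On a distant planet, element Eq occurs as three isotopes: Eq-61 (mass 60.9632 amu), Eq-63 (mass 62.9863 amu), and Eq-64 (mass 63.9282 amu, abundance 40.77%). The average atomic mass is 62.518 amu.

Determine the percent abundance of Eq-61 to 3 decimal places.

The remaining 59.23% is split between Eq-61 (fraction x) and Eq-63 (fraction 0.5923 − x).
Substituting: 60.9632x + 62.9863(0.5923 − x) = 36.45447286
(60.9632 − 62.9863)x = -0.85231263  ⇒  x = 0.42129, y = 0.17101
Eq-61: 42.129%, Eq-63: 17.101%.

42.129%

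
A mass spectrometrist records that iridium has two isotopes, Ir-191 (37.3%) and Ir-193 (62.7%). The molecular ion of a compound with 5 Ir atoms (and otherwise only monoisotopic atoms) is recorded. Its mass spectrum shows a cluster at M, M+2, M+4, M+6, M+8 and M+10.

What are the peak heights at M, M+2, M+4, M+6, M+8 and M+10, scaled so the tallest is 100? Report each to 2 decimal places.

The 5 Ir atoms are independent, so intensities follow the terms of (0.373 + 0.627)^5.
P(M) = 0.373^5 = 0.007220
P(M+2) = 5 × 0.373^4 × 0.627^1 = 0.060684
P(M+4) = 10 × 0.373^3 × 0.627^2 = 0.204015
P(M+6) = 10 × 0.373^2 × 0.627^3 = 0.342942
P(M+8) = 5 × 0.373^1 × 0.627^4 = 0.288237
P(M+10) = 0.627^5 = 0.096903
The M+6 peak is largest (0.342942); scaling to 100 gives 2.11 : 17.70 : 59.49 : 100.00 : 84.05 : 28.26.

2.11 : 17.70 : 59.49 : 100.00 : 84.05 : 28.26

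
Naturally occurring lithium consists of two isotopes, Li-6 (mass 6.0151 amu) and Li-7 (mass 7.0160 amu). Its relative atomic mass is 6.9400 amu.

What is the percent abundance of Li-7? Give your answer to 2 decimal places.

92.41%

Let x be the fractional abundance of Li-6; then Li-7 has abundance 1 − x.
6.0151·x + 7.0160·(1 − x) = 6.9400
(6.0151 − 7.0160)·x = 6.9400 − 7.0160
x = -0.0760 / -1.0009 = 0.07593 → 7.59% Li-6, 92.41% Li-7.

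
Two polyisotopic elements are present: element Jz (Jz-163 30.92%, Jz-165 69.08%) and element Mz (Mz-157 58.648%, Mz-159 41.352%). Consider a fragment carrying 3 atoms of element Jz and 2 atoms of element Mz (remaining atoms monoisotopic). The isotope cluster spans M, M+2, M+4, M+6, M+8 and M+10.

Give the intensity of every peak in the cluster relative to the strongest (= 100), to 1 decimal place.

Element Jz pattern (n=3): 0.02956095 : 0.19813106 : 0.44265502 : 0.32965297
Element Mz pattern (n=2): 0.34395879 : 0.48504242 : 0.17099879
Convolve the two distributions (both contribute in 2-u steps):
  M: 0.02956095×0.34395879 = 0.010168
  M+2: 0.02956095×0.48504242 + 0.19813106×0.34395879 = 0.082487
  M+4: 0.02956095×0.17099879 + 0.19813106×0.48504242 + 0.44265502×0.34395879 = 0.253412
  M+6: 0.19813106×0.17099879 + 0.44265502×0.48504242 + 0.32965297×0.34395879 = 0.361974
  M+8: 0.44265502×0.17099879 + 0.32965297×0.48504242 = 0.235589
  M+10: 0.32965297×0.17099879 = 0.056370
Scale to base peak (0.361974) = 100: 2.8 : 22.8 : 70.0 : 100.0 : 65.1 : 15.6

2.8 : 22.8 : 70.0 : 100.0 : 65.1 : 15.6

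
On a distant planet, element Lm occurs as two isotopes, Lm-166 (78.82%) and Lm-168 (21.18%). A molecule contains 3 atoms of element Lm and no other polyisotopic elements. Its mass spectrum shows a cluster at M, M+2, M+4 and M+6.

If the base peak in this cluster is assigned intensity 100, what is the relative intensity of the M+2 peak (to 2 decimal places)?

80.61

Binomial terms of (0.7882 + 0.2118)^3: M 0.4897, M+2 0.3947, M+4 0.1061, M+6 0.0095 → M is the base peak.
P(M) = C(3,0) × 0.7882^3 × 0.2118^0 = 1 × 0.48967653 × 1.0000 = 0.489677 (base)
P(M+2) = C(3,1) × 0.7882^2 × 0.2118^1 = 3 × 0.62125924 × 0.2118 = 0.394748
Relative intensity = 0.394748 / 0.489677 × 100 = 80.61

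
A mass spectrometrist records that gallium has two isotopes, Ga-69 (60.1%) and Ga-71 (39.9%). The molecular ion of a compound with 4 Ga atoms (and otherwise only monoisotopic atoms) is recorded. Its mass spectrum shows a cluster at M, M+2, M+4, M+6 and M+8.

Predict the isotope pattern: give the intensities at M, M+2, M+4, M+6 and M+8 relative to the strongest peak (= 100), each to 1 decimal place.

37.7 : 100.0 : 99.6 : 44.1 : 7.3

Expanding (0.601 + 0.399)^4:
P(M) = 0.601^4 = 0.130466
P(M+2) = 4 × 0.601^3 × 0.399^1 = 0.346463
P(M+4) = 6 × 0.601^2 × 0.399^2 = 0.345021
P(M+6) = 4 × 0.601^1 × 0.399^3 = 0.152705
P(M+8) = 0.399^4 = 0.025345
The M+2 peak is largest (0.346463); scaling to 100 gives 37.7 : 100.0 : 99.6 : 44.1 : 7.3.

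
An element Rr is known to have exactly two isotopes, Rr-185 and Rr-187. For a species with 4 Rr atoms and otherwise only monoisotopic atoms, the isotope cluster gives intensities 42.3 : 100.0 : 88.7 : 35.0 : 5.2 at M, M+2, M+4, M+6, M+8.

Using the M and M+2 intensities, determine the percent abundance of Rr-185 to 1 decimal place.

Write p for the Rr-185 fraction. I(M+2)/I(M) = [C(4,1)·p^3·(1−p)] / p^4 = 4·(1−p)/p = 100.0/42.3 = 2.3641
(1−p)/p = 2.3641/4 = 0.5910  ⇒  p = 1/(1 + 0.5910) = 0.6285
Rr-185: 62.9%, Rr-187: 37.1%.

62.9%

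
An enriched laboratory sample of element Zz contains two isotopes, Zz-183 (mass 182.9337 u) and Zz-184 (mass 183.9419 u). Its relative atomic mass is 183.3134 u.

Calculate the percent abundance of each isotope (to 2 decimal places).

Let x be the fractional abundance of Zz-183; then Zz-184 has abundance 1 − x.
182.9337·x + 183.9419·(1 − x) = 183.3134
(182.9337 − 183.9419)·x = 183.3134 − 183.9419
x = -0.6285 / -1.0082 = 0.62339 → 62.34% Zz-183, 37.66% Zz-184.

Zz-183: 62.34%, Zz-184: 37.66%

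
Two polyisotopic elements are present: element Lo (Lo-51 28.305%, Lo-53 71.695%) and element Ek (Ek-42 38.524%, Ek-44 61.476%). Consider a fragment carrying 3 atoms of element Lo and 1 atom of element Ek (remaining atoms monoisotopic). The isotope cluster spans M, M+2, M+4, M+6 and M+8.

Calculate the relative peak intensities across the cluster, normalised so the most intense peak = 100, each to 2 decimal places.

2.13 : 19.58 : 66.80 : 100.00 : 55.22

Element Lo pattern (n=3): 0.0226772 : 0.1723203 : 0.43647779 : 0.36852471
Element Ek pattern (n=1): 0.38524 : 0.61476
Convolve the two distributions (both contribute in 2-u steps):
  M: 0.0226772×0.38524 = 0.008736
  M+2: 0.0226772×0.61476 + 0.1723203×0.38524 = 0.080326
  M+4: 0.1723203×0.61476 + 0.43647779×0.38524 = 0.274084
  M+6: 0.43647779×0.61476 + 0.36852471×0.38524 = 0.410300
  M+8: 0.36852471×0.61476 = 0.226554
Scale to base peak (0.410300) = 100: 2.13 : 19.58 : 66.80 : 100.00 : 55.22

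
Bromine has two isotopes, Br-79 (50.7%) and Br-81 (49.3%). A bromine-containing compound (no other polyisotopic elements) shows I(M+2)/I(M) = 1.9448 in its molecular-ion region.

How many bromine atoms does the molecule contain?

2

For n independent Br atoms, I(M+2)/I(M) = n · (abundance Br-81) / (abundance Br-79) = n · 0.493/0.507.
n = 1.9448 × 0.507/0.493 = 2.00 ≈ 2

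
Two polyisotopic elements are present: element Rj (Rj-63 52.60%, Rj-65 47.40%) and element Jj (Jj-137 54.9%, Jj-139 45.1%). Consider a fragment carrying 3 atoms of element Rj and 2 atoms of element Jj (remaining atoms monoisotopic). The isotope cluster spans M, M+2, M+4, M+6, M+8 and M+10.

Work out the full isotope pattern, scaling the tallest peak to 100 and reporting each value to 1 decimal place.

Element Rj pattern (n=3): 0.14553158 : 0.39343327 : 0.35453873 : 0.10649642
Element Jj pattern (n=2): 0.301401 : 0.495198 : 0.203401
Convolve the two distributions (both contribute in 2-u steps):
  M: 0.14553158×0.301401 = 0.043863
  M+2: 0.14553158×0.495198 + 0.39343327×0.301401 = 0.190648
  M+4: 0.14553158×0.203401 + 0.39343327×0.495198 + 0.35453873×0.301401 = 0.331287
  M+6: 0.39343327×0.203401 + 0.35453873×0.495198 + 0.10649642×0.301401 = 0.287690
  M+8: 0.35453873×0.203401 + 0.10649642×0.495198 = 0.124850
  M+10: 0.10649642×0.203401 = 0.021661
Scale to base peak (0.331287) = 100: 13.2 : 57.5 : 100.0 : 86.8 : 37.7 : 6.5

13.2 : 57.5 : 100.0 : 86.8 : 37.7 : 6.5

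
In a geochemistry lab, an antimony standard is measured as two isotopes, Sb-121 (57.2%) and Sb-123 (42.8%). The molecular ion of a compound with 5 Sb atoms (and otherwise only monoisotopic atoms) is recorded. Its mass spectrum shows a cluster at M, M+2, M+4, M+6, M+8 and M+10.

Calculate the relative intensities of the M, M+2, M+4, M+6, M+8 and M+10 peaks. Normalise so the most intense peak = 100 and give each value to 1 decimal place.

Each Sb atom is independently Sb-121 (p = 0.572) or Sb-123 (q = 0.428); the cluster is the binomial expansion (p + q)^5.
P(M) = 0.572^5 = 0.061232
P(M+2) = 5 × 0.572^4 × 0.428^1 = 0.229086
P(M+4) = 10 × 0.572^3 × 0.428^2 = 0.342827
P(M+6) = 10 × 0.572^2 × 0.428^3 = 0.256521
P(M+8) = 5 × 0.572^1 × 0.428^4 = 0.095971
P(M+10) = 0.428^5 = 0.014362
The M+4 peak is largest (0.342827); scaling to 100 gives 17.9 : 66.8 : 100.0 : 74.8 : 28.0 : 4.2.

17.9 : 66.8 : 100.0 : 74.8 : 28.0 : 4.2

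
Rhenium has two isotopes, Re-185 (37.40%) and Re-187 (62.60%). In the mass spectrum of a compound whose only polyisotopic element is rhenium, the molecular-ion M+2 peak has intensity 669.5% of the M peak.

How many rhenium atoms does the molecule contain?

4

The M+2/M ratio from n Re atoms is n · q/p = n · 0.6260/0.3740.
n = 6.695 × 0.3740/0.6260 = 4.00 ≈ 4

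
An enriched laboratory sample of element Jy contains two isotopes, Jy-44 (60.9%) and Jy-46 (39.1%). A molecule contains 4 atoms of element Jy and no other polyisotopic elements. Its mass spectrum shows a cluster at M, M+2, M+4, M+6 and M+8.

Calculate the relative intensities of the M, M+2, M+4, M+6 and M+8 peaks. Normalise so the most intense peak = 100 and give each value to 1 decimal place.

Each Jy atom is independently Jy-44 (p = 0.609) or Jy-46 (q = 0.391); the cluster is the binomial expansion (p + q)^4.
P(M) = 0.609^4 = 0.137553
P(M+2) = 4 × 0.609^3 × 0.391^1 = 0.353255
P(M+4) = 6 × 0.609^2 × 0.391^2 = 0.340204
P(M+6) = 4 × 0.609^1 × 0.391^3 = 0.145615
P(M+8) = 0.391^4 = 0.023373
The M+2 peak is largest (0.353255); scaling to 100 gives 38.9 : 100.0 : 96.3 : 41.2 : 6.6.

38.9 : 100.0 : 96.3 : 41.2 : 6.6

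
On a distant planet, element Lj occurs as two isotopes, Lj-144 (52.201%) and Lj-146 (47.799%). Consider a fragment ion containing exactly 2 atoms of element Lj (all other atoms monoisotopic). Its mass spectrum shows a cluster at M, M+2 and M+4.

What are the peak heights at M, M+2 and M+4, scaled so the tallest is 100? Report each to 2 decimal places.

54.60 : 100.00 : 45.78

Each Lj atom is independently Lj-144 (p = 0.52201) or Lj-146 (q = 0.47799); the cluster is the binomial expansion (p + q)^2.
P(M) = 0.52201^2 = 0.272494
P(M+2) = 2 × 0.52201^1 × 0.47799^1 = 0.499031
P(M+4) = 0.47799^2 = 0.228474
The M+2 peak is largest (0.499031); scaling to 100 gives 54.60 : 100.00 : 45.78.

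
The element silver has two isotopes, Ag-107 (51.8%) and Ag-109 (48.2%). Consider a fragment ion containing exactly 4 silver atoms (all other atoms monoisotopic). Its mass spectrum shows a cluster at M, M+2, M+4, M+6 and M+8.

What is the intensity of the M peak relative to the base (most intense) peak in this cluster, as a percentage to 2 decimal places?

19.25%

Term probabilities: M 0.0720, M+2 0.2680, M+4 0.3740, M+6 0.2320, M+8 0.0540. Base peak = M+4.
P(M+4) = C(4,2) × 0.518^2 × 0.482^2 = 6 × 0.268324 × 0.232324 = 0.374029 (base)
P(M) = C(4,0) × 0.518^4 × 0.482^0 = 1 × 0.07199777 × 1.0000 = 0.071998
Relative intensity = 0.071998 / 0.374029 × 100 = 19.25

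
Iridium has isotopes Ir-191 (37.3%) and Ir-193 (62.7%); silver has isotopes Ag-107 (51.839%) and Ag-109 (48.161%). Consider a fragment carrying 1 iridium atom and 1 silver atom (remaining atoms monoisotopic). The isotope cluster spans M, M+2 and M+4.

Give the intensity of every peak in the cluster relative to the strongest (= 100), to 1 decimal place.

38.3 : 100.0 : 59.8

Iridium pattern (n=1): 0.3730 : 0.6270
Silver pattern (n=1): 0.51839 : 0.48161
Convolve the two distributions (both contribute in 2-u steps):
  M: 0.3730×0.51839 = 0.193359
  M+2: 0.3730×0.48161 + 0.6270×0.51839 = 0.504671
  M+4: 0.6270×0.48161 = 0.301969
Scale to base peak (0.504671) = 100: 38.3 : 100.0 : 59.8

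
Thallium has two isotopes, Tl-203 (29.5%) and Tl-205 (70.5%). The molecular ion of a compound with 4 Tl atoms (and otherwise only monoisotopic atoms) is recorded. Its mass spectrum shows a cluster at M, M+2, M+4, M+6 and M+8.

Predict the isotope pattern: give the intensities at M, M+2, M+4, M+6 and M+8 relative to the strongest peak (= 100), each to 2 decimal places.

Expanding (0.295 + 0.705)^4:
P(M) = 0.295^4 = 0.007573
P(M+2) = 4 × 0.295^3 × 0.705^1 = 0.072396
P(M+4) = 6 × 0.295^2 × 0.705^2 = 0.259522
P(M+6) = 4 × 0.295^1 × 0.705^3 = 0.413475
P(M+8) = 0.705^4 = 0.247034
The M+6 peak is largest (0.413475); scaling to 100 gives 1.83 : 17.51 : 62.77 : 100.00 : 59.75.

1.83 : 17.51 : 62.77 : 100.00 : 59.75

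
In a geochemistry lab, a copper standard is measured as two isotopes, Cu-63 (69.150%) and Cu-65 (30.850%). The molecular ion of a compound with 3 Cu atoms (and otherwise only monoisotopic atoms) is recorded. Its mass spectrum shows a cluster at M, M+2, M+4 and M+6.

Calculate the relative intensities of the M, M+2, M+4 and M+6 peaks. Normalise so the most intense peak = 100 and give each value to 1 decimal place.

74.7 : 100.0 : 44.6 : 6.6

Expanding (0.69150 + 0.30850)^3:
P(M) = 0.69150^3 = 0.330656
P(M+2) = 3 × 0.69150^2 × 0.30850^1 = 0.442548
P(M+4) = 3 × 0.69150^1 × 0.30850^2 = 0.197435
P(M+6) = 0.30850^3 = 0.029361
The M+2 peak is largest (0.442548); scaling to 100 gives 74.7 : 100.0 : 44.6 : 6.6.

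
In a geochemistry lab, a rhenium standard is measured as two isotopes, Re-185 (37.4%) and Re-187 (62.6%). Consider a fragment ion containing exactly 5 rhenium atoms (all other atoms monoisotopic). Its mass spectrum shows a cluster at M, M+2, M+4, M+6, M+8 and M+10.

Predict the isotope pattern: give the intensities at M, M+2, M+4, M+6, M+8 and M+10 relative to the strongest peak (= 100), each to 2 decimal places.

The 5 Re atoms are independent, so intensities follow the terms of (0.374 + 0.626)^5.
P(M) = 0.374^5 = 0.007317
P(M+2) = 5 × 0.374^4 × 0.626^1 = 0.061239
P(M+4) = 10 × 0.374^3 × 0.626^2 = 0.205005
P(M+6) = 10 × 0.374^2 × 0.626^3 = 0.343136
P(M+8) = 5 × 0.374^1 × 0.626^4 = 0.287170
P(M+10) = 0.626^5 = 0.096133
The M+6 peak is largest (0.343136); scaling to 100 gives 2.13 : 17.85 : 59.74 : 100.00 : 83.69 : 28.02.

2.13 : 17.85 : 59.74 : 100.00 : 83.69 : 28.02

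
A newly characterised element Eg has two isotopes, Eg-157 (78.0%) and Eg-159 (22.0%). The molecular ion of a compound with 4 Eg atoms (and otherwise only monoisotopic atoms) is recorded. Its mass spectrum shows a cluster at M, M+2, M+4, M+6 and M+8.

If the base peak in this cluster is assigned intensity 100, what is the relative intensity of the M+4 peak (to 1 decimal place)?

42.3

Binomial terms of (0.780 + 0.220)^4: M 0.3702, M+2 0.4176, M+4 0.1767, M+6 0.0332, M+8 0.0023 → M+2 is the base peak.
P(M+2) = C(4,1) × 0.780^3 × 0.220^1 = 4 × 0.474552 × 0.2200 = 0.417606 (base)
P(M+4) = C(4,2) × 0.780^2 × 0.220^2 = 6 × 0.6084 × 0.0484 = 0.176679
Relative intensity = 0.176679 / 0.417606 × 100 = 42.3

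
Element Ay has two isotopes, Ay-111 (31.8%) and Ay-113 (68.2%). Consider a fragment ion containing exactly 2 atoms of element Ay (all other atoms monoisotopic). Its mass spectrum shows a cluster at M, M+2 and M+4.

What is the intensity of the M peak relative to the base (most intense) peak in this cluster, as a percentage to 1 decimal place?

(0.318 + 0.682)^2 gives M 0.1011, M+2 0.4338, M+4 0.4651; the largest is M+4.
P(M+4) = C(2,2) × 0.318^0 × 0.682^2 = 1 × 1.0000 × 0.465124 = 0.465124 (base)
P(M) = C(2,0) × 0.318^2 × 0.682^0 = 1 × 0.101124 × 1.0000 = 0.101124
Relative intensity = 0.101124 / 0.465124 × 100 = 21.7

21.7%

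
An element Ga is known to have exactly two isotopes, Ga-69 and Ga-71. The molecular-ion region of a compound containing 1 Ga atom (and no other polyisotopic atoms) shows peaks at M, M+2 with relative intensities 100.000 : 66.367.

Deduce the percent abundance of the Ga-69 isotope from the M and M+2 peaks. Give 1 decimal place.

Write p for the Ga-69 fraction. I(M+2)/I(M) = [C(1,1)·p^0·(1−p)] / p^1 = 1·(1−p)/p = 66.367/100.000 = 0.6637
(1−p)/p = 0.6637/1 = 0.6637  ⇒  p = 1/(1 + 0.6637) = 0.6011
Ga-69: 60.1%, Ga-71: 39.9%.

60.1%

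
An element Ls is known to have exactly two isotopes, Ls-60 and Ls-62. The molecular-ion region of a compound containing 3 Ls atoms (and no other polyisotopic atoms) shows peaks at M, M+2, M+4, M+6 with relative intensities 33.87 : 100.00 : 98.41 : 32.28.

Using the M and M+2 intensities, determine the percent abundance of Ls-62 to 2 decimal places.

49.60%

If p is the fraction of Ls that is Ls-60, then I(M+2)/I(M) = [C(3,1)·p^2·(1−p)] / p^3 = 3·(1−p)/p = 100.00/33.87 = 2.9525
(1−p)/p = 2.9525/3 = 0.9842  ⇒  p = 1/(1 + 0.9842) = 0.5040
Ls-60: 50.40%, Ls-62: 49.60%.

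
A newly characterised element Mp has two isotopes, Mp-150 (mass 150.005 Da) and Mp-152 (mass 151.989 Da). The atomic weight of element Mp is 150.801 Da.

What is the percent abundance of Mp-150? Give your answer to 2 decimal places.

59.88%

Let x be the fractional abundance of Mp-150; then Mp-152 has abundance 1 − x.
150.005·x + 151.989·(1 − x) = 150.801
(150.005 − 151.989)·x = 150.801 − 151.989
x = -1.188 / -1.984 = 0.59879 → 59.88% Mp-150, 40.12% Mp-152.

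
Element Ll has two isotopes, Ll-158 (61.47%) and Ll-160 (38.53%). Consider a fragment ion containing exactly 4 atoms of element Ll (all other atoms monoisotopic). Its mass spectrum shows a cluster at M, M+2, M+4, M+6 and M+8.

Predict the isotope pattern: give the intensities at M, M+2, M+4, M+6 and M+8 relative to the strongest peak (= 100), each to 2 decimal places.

Expanding (0.6147 + 0.3853)^4:
P(M) = 0.6147^4 = 0.142775
P(M+2) = 4 × 0.6147^3 × 0.3853^1 = 0.357972
P(M+4) = 6 × 0.6147^2 × 0.3853^2 = 0.336570
P(M+6) = 4 × 0.6147^1 × 0.3853^3 = 0.140644
P(M+8) = 0.3853^4 = 0.022039
The M+2 peak is largest (0.357972); scaling to 100 gives 39.88 : 100.00 : 94.02 : 39.29 : 6.16.

39.88 : 100.00 : 94.02 : 39.29 : 6.16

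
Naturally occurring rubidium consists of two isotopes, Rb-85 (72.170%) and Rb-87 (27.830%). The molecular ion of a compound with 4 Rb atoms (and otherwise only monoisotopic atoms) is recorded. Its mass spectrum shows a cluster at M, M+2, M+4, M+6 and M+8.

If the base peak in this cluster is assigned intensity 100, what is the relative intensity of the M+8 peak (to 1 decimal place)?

(0.72170 + 0.27830)^4 gives M 0.2713, M+2 0.4184, M+4 0.2420, M+6 0.0622, M+8 0.0060; the largest is M+2.
P(M+2) = C(4,1) × 0.72170^3 × 0.27830^1 = 4 × 0.37589809 × 0.2783 = 0.418450 (base)
P(M+8) = C(4,4) × 0.72170^0 × 0.27830^4 = 1 × 1.0000 × 0.00599864 = 0.005999
Relative intensity = 0.005999 / 0.418450 × 100 = 1.4

1.4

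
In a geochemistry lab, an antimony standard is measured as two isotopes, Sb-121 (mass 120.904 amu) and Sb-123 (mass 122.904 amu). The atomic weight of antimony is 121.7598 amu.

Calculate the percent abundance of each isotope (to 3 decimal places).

Sb-121: 57.210%, Sb-123: 42.790%

With x = fraction of Sb-121 (so Sb-123 is 1 − x):
120.904·x + 122.904·(1 − x) = 121.7598
(120.904 − 122.904)·x = 121.7598 − 122.904
x = -1.1442 / -2.000 = 0.57210 → 57.210% Sb-121, 42.790% Sb-123.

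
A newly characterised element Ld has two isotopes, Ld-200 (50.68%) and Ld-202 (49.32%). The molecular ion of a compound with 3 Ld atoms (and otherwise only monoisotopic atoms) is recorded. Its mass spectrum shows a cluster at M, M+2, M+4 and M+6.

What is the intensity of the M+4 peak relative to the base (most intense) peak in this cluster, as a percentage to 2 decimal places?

Term probabilities: M 0.1302, M+2 0.3800, M+4 0.3698, M+6 0.1200. Base peak = M+2.
P(M+2) = C(3,1) × 0.5068^2 × 0.4932^1 = 3 × 0.25684624 × 0.4932 = 0.380030 (base)
P(M+4) = C(3,2) × 0.5068^1 × 0.4932^2 = 3 × 0.5068 × 0.24324624 = 0.369832
Relative intensity = 0.369832 / 0.380030 × 100 = 97.32

97.32%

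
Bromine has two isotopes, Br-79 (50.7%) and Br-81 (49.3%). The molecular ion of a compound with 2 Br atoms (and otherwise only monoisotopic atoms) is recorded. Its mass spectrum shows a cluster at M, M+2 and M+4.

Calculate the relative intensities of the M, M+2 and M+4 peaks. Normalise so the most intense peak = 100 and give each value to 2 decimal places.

51.42 : 100.00 : 48.62

Expanding (0.507 + 0.493)^2:
P(M) = 0.507^2 = 0.257049
P(M+2) = 2 × 0.507^1 × 0.493^1 = 0.499902
P(M+4) = 0.493^2 = 0.243049
The M+2 peak is largest (0.499902); scaling to 100 gives 51.42 : 100.00 : 48.62.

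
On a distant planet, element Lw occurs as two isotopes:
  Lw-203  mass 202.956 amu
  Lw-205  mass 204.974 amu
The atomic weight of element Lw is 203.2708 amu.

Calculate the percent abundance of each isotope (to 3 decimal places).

With x = fraction of Lw-203 (so Lw-205 is 1 − x):
202.956·x + 204.974·(1 − x) = 203.2708
(202.956 − 204.974)·x = 203.2708 − 204.974
x = -1.7032 / -2.018 = 0.84400 → 84.400% Lw-203, 15.600% Lw-205.

Lw-203: 84.400%, Lw-205: 15.600%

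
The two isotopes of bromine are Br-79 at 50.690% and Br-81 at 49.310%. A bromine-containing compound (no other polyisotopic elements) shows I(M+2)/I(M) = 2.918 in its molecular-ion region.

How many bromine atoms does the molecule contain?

With n Br atoms, P(M+2)/P(M) = C(n,1)·p^(n−1)q / p^n = n·q/p = n · 0.49310/0.50690.
n = 2.918 × 0.50690/0.49310 = 3.00 ≈ 3

3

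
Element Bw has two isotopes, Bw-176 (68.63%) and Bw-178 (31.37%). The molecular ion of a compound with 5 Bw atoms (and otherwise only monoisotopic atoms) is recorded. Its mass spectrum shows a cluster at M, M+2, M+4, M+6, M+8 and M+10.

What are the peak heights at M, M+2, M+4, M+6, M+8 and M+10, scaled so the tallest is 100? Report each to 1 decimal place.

43.8 : 100.0 : 91.4 : 41.8 : 9.5 : 0.9

Each Bw atom is independently Bw-176 (p = 0.6863) or Bw-178 (q = 0.3137); the cluster is the binomial expansion (p + q)^5.
P(M) = 0.6863^5 = 0.152254
P(M+2) = 5 × 0.6863^4 × 0.3137^1 = 0.347969
P(M+4) = 10 × 0.6863^3 × 0.3137^2 = 0.318105
P(M+6) = 10 × 0.6863^2 × 0.3137^3 = 0.145402
P(M+8) = 5 × 0.6863^1 × 0.3137^4 = 0.033231
P(M+10) = 0.3137^5 = 0.003038
The M+2 peak is largest (0.347969); scaling to 100 gives 43.8 : 100.0 : 91.4 : 41.8 : 9.5 : 0.9.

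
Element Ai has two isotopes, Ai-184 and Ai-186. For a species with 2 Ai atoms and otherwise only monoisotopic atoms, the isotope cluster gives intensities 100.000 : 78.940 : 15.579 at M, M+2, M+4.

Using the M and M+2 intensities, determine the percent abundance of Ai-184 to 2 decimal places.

71.70%

Write p for the Ai-184 fraction. I(M+2)/I(M) = [C(2,1)·p^1·(1−p)] / p^2 = 2·(1−p)/p = 78.940/100.000 = 0.7894
(1−p)/p = 0.7894/2 = 0.3947  ⇒  p = 1/(1 + 0.3947) = 0.7170
Ai-184: 71.70%, Ai-186: 28.30%.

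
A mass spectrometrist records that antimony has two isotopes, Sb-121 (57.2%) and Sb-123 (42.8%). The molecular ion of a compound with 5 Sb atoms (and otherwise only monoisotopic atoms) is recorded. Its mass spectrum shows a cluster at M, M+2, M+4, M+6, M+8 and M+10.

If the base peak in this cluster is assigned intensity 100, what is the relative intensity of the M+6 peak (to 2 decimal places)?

Term probabilities: M 0.0612, M+2 0.2291, M+4 0.3428, M+6 0.2565, M+8 0.0960, M+10 0.0144. Base peak = M+4.
P(M+4) = C(5,2) × 0.572^3 × 0.428^2 = 10 × 0.18714925 × 0.183184 = 0.342827 (base)
P(M+6) = C(5,3) × 0.572^2 × 0.428^3 = 10 × 0.327184 × 0.07840275 = 0.256521
Relative intensity = 0.256521 / 0.342827 × 100 = 74.83

74.83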